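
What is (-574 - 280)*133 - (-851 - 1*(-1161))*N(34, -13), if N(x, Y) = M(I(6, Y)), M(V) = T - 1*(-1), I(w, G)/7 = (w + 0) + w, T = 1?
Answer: -114202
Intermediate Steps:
I(w, G) = 14*w (I(w, G) = 7*((w + 0) + w) = 7*(w + w) = 7*(2*w) = 14*w)
M(V) = 2 (M(V) = 1 - 1*(-1) = 1 + 1 = 2)
N(x, Y) = 2
(-574 - 280)*133 - (-851 - 1*(-1161))*N(34, -13) = (-574 - 280)*133 - (-851 - 1*(-1161))*2 = -854*133 - (-851 + 1161)*2 = -113582 - 310*2 = -113582 - 1*620 = -113582 - 620 = -114202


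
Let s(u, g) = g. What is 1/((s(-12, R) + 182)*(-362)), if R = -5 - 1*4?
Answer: -1/62626 ≈ -1.5968e-5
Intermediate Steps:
R = -9 (R = -5 - 4 = -9)
1/((s(-12, R) + 182)*(-362)) = 1/((-9 + 182)*(-362)) = 1/(173*(-362)) = 1/(-62626) = -1/62626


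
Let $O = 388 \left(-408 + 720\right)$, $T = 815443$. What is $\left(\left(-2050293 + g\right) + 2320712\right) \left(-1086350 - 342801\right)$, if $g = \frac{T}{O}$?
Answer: $- \frac{46785627384446957}{121056} \approx -3.8648 \cdot 10^{11}$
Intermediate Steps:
$O = 121056$ ($O = 388 \cdot 312 = 121056$)
$g = \frac{815443}{121056} \approx 6.7361$
$\left(\left(-2050293 + g\right) + 2320712\right) \left(-1086350 - 342801\right) = \left(\left(-2050293 + \frac{815443}{121056}\right) + 2320712\right) \left(-1086350 - 342801\right) = \left(- \frac{248199453965}{121056} + 2320712\right) \left(-1429151\right) = \frac{32736657907}{121056} \left(-1429151\right) = - \frac{46785627384446957}{121056}$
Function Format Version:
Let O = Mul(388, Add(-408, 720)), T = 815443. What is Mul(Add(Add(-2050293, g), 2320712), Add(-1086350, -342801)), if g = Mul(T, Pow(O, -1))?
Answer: Rational(-46785627384446957, 121056) ≈ -3.8648e+11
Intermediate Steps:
O = 121056 (O = Mul(388, 312) = 121056)
g = Rational(815443, 121056) (g = Mul(815443, Pow(121056, -1)) = Mul(815443, Rational(1, 121056)) = Rational(815443, 121056) ≈ 6.7361)
Mul(Add(Add(-2050293, g), 2320712), Add(-1086350, -342801)) = Mul(Add(Add(-2050293, Rational(815443, 121056)), 2320712), Add(-1086350, -342801)) = Mul(Add(Rational(-248199453965, 121056), 2320712), -1429151) = Mul(Rational(32736657907, 121056), -1429151) = Rational(-46785627384446957, 121056)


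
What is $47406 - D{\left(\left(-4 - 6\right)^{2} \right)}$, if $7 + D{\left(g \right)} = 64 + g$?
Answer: $47249$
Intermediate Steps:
$D{\left(g \right)} = 57 + g$ ($D{\left(g \right)} = -7 + \left(64 + g\right) = 57 + g$)
$47406 - D{\left(\left(-4 - 6\right)^{2} \right)} = 47406 - \left(57 + \left(-4 - 6\right)^{2}\right) = 47406 - \left(57 + \left(-10\right)^{2}\right) = 47406 - \left(57 + 100\right) = 47406 - 157 = 47249$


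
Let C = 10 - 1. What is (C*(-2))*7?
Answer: -126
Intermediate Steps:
C = 9
(C*(-2))*7 = (9*(-2))*7 = -18*7 = -126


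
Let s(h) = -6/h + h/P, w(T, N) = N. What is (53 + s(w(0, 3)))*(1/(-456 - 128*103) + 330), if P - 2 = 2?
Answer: 4108982913/240608 ≈ 17078.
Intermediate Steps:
P = 4 (P = 2 + 2 = 4)
s(h) = -6/h + h/4
(53 + s(w(0, 3)))*(1/(-456 - 128*103) + 330) = (53 + (-6/3 + (¼)*3))*(1/(-456 - 128*103) + 330) = (53 + (-6*⅓ + ¾))*((1/103)/(-584) + 330) = (53 + (-2 + ¾))*(-1/584*1/103 + 330) = (53 - 5/4)*(-1/60152 + 330) = (207/4)*(19850159/60152) = 4108982913/240608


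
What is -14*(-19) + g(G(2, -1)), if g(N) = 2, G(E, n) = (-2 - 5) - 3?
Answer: 268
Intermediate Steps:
G(E, n) = -10 (G(E, n) = -7 - 3 = -10)
-14*(-19) + g(G(2, -1)) = -14*(-19) + 2 = 266 + 2 = 268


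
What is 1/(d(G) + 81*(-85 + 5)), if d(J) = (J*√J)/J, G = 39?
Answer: -2160/13996787 - √39/41990361 ≈ -0.00015447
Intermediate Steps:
d(J) = √J (d(J) = J^(3/2)/J = √J)
1/(d(G) + 81*(-85 + 5)) = 1/(√39 + 81*(-85 + 5)) = 1/(√39 + 81*(-80)) = 1/(√39 - 6480) = 1/(-6480 + √39)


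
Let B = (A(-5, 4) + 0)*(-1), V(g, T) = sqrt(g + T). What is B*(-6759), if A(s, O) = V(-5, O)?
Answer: 6759*I ≈ 6759.0*I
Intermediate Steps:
V(g, T) = sqrt(T + g)
A(s, O) = sqrt(-5 + O) (A(s, O) = sqrt(O - 5) = sqrt(-5 + O))
B = -I (B = (sqrt(-5 + 4) + 0)*(-1) = (sqrt(-1) + 0)*(-1) = (I + 0)*(-1) = I*(-1) = -I ≈ -1.0*I)
B*(-6759) = -I*(-6759) = 6759*I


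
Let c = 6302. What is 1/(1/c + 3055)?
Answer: 6302/19252611 ≈ 0.00032733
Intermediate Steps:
1/(1/c + 3055) = 1/(1/6302 + 3055) = 1/(19252611/6302) = 6302/19252611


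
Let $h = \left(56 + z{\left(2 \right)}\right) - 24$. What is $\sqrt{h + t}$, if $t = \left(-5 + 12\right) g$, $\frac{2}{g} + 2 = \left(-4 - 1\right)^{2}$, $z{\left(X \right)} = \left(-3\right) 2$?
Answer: $\frac{6 \sqrt{391}}{23} \approx 5.1584$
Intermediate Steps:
$z{\left(X \right)} = -6$
$g = \frac{2}{23}$ ($g = \frac{2}{-2 + \left(-4 - 1\right)^{2}} = \frac{2}{-2 + \left(-5\right)^{2}} = \frac{2}{-2 + 25} = \frac{2}{23} \approx 0.086957$)
$t = \frac{14}{23}$ ($t = \left(-5 + 12\right) \frac{2}{23} = 7 \cdot \frac{2}{23} = \frac{14}{23} \approx 0.6087$)
$h = 26$ ($h = \left(56 - 6\right) - 24 = 50 - 24 = 26$)
$\sqrt{h + t} = \sqrt{26 + \frac{14}{23}} = \sqrt{\frac{612}{23}} = \frac{6 \sqrt{391}}{23}$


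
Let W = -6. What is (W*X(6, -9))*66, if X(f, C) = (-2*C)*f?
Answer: -42768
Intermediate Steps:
X(f, C) = -2*C*f
(W*X(6, -9))*66 = -(-12)*(-9)*6*66 = -6*108*66 = -648*66 = -42768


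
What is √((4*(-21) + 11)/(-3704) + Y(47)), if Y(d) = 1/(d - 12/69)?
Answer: √163371032526/1994604 ≈ 0.20264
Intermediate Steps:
Y(d) = 1/(-4/23 + d) (Y(d) = 1/(d - 12*1/69) = 1/(d - 4/23) = 1/(-4/23 + d))
√((4*(-21) + 11)/(-3704) + Y(47)) = √((4*(-21) + 11)/(-3704) + 23/(-4 + 23*47)) = √((-84 + 11)*(-1/3704) + 23/(-4 + 1081)) = √(-73*(-1/3704) + 23/1077) = √(73/3704 + 23*(1/1077)) = √(73/3704 + 23/1077) = √(163813/3989208) = √163371032526/1994604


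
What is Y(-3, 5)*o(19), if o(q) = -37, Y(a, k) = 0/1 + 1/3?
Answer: -37/3 ≈ -12.333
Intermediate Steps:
Y(a, k) = ⅓ (Y(a, k) = 0*1 + 1*(⅓) = 0 + ⅓ = ⅓)
Y(-3, 5)*o(19) = (⅓)*(-37) = -37/3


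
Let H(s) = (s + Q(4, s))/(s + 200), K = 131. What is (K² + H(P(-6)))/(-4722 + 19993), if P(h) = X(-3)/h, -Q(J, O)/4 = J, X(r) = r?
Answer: 6881530/6123671 ≈ 1.1238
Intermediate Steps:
Q(J, O) = -4*J
P(h) = -3/h
H(s) = (-16 + s)/(200 + s) (H(s) = (s - 4*4)/(s + 200) = (s - 16)/(200 + s) = (-16 + s)/(200 + s))
(K² + H(P(-6)))/(-4722 + 19993) = (131² + (-16 - 3/(-6))/(200 - 3/(-6)))/(-4722 + 19993) = (17161 + (-16 - 3*(-⅙))/(200 - 3*(-⅙)))/15271 = (17161 + (-16 + ½)/(200 + ½))*(1/15271) = (17161 - 31/2/(401/2))*(1/15271) = (17161 + (2/401)*(-31/2))*(1/15271) = (17161 - 31/401)*(1/15271) = (6881530/401)*(1/15271) = 6881530/6123671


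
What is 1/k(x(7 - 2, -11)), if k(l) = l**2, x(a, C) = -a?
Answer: 1/25 ≈ 0.040000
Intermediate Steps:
1/k(x(7 - 2, -11)) = 1/((-(7 - 2))**2) = 1/((-1*5)**2) = 1/((-5)**2) = 1/25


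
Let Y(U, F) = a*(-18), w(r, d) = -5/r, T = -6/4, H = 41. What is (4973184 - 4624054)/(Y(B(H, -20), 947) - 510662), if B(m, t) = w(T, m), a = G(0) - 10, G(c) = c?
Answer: -174565/255241 ≈ -0.68392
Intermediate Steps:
T = -3/2 (T = -6*1/4 = -3/2 ≈ -1.5000)
a = -10 (a = 0 - 10 = -10)
B(m, t) = 10/3 (B(m, t) = -5/(-3/2) = -5*(-2/3) = 10/3)
Y(U, F) = 180 (Y(U, F) = -10*(-18) = 180)
(4973184 - 4624054)/(Y(B(H, -20), 947) - 510662) = (4973184 - 4624054)/(180 - 510662) = 349130/(-510482) = 349130*(-1/510482) = -174565/255241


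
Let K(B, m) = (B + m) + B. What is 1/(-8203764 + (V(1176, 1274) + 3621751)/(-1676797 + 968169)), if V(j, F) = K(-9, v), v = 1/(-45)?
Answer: -7972065/65400980597156 ≈ -1.2190e-7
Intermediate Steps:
v = -1/45 ≈ -0.022222
K(B, m) = m + 2*B
V(j, F) = -811/45 (V(j, F) = -1/45 + 2*(-9) = -1/45 - 18 = -811/45)
1/(-8203764 + (V(1176, 1274) + 3621751)/(-1676797 + 968169)) = 1/(-8203764 + (-811/45 + 3621751)/(-1676797 + 968169)) = 1/(-8203764 + (162977984/45)/(-708628)) = 1/(-8203764 + (162977984/45)*(-1/708628)) = 1/(-8203764 - 40744496/7972065) = 1/(-65400980597156/7972065) = -7972065/65400980597156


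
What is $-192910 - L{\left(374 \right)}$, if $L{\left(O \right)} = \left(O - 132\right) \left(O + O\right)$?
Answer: $-373926$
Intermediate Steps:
$L{\left(O \right)} = 2 O \left(-132 + O\right)$ ($L{\left(O \right)} = \left(-132 + O\right) 2 O = 2 O \left(-132 + O\right)$)
$-192910 - L{\left(374 \right)} = -192910 - 2 \cdot 374 \left(-132 + 374\right) = -192910 - 2 \cdot 374 \cdot 242 = -192910 - 181016 = -373926$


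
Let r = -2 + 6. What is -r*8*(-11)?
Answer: 352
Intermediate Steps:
r = 4
-r*8*(-11) = -4*8*(-11) = -32*(-11) = -1*(-352) = 352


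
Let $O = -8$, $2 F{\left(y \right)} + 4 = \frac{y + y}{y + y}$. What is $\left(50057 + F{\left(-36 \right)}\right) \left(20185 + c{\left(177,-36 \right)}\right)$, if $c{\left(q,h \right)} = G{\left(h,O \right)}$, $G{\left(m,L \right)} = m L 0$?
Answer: $\frac{2020740535}{2} \approx 1.0104 \cdot 10^{9}$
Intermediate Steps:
$F{\left(y \right)} = - \frac{3}{2}$ ($F{\left(y \right)} = -2 + \frac{\left(y + y\right) \frac{1}{y + y}}{2} = -2 + \frac{2 y \frac{1}{2 y}}{2} = -2 + \frac{1}{2} \cdot 1 = -2 + \frac{1}{2} = - \frac{3}{2}$)
$G{\left(m,L \right)} = 0$ ($G{\left(m,L \right)} = L m 0 = 0$)
$c{\left(q,h \right)} = 0$
$\left(50057 + F{\left(-36 \right)}\right) \left(20185 + c{\left(177,-36 \right)}\right) = \left(50057 - \frac{3}{2}\right) \left(20185 + 0\right) = \frac{100111}{2} \cdot 20185 = \frac{2020740535}{2}$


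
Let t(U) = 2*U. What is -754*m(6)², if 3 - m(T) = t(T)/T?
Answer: -754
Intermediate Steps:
m(T) = 1 (m(T) = 3 - 2*T/T = 3 - 1*2 = 3 - 2 = 1)
-754*m(6)² = -754*1² = -754*1 = -754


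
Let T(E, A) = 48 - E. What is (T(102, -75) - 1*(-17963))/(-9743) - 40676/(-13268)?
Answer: 39672414/32317531 ≈ 1.2276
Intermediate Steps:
(T(102, -75) - 1*(-17963))/(-9743) - 40676/(-13268) = ((48 - 1*102) - 1*(-17963))/(-9743) - 40676/(-13268) = ((48 - 102) + 17963)*(-1/9743) - 40676*(-1/13268) = (-54 + 17963)*(-1/9743) + 10169/3317 = 17909*(-1/9743) + 10169/3317 = -17909/9743 + 10169/3317 = 39672414/32317531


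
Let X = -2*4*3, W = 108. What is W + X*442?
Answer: -10500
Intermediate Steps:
X = -24 (X = -8*3 = -24)
W + X*442 = 108 - 24*442 = 108 - 10608 = -10500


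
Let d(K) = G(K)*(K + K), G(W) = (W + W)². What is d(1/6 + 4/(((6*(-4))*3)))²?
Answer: 64/531441 ≈ 0.00012043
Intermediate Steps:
G(W) = 4*W² (G(W) = (2*W)² = 4*W²)
d(K) = 8*K³ (d(K) = (4*K²)*(K + K) = (4*K²)*(2*K) = 8*K³)
d(1/6 + 4/(((6*(-4))*3)))² = (8*(1/6 + 4/(((6*(-4))*3)))³)² = (8*(1*(⅙) + 4/((-24*3)))³)² = (8*(⅙ + 4/(-72))³)² = (8*(⅙ + 4*(-1/72))³)² = (8*(⅙ - 1/18)³)² = (8*(⅑)³)² = (8*(1/729))² = (8/729)² = 64/531441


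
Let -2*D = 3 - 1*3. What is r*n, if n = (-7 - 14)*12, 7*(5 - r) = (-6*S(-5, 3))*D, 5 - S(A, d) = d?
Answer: -1260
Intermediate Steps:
S(A, d) = 5 - d
D = 0 (D = -(3 - 1*3)/2 = -(3 - 3)/2 = -½*0 = 0)
r = 5 (r = 5 - (-6*(5 - 1*3))*0/7 = 5 - (-6*(5 - 3))*0/7 = 5 - (-6*2)*0/7 = 5 - (-12)*0/7 = 5 - ⅐*0 = 5 + 0 = 5)
n = -252 (n = -21*12 = -252)
r*n = 5*(-252) = -1260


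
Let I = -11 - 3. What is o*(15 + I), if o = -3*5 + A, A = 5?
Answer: -10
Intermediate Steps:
o = -10 (o = -3*5 + 5 = -15 + 5 = -10)
I = -14
o*(15 + I) = -10*(15 - 14) = -10*1 = -10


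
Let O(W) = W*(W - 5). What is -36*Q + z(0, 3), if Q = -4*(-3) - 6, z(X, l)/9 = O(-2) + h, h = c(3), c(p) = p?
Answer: -63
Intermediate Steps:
O(W) = W*(-5 + W)
h = 3
z(X, l) = 153 (z(X, l) = 9*(-2*(-5 - 2) + 3) = 9*(-2*(-7) + 3) = 9*(14 + 3) = 9*17 = 153)
Q = 6 (Q = 12 - 6 = 6)
-36*Q + z(0, 3) = -36*6 + 153 = -216 + 153 = -63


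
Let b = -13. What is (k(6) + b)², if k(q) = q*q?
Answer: 529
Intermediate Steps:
k(q) = q²
(k(6) + b)² = (6² - 13)² = (36 - 13)² = 23² = 529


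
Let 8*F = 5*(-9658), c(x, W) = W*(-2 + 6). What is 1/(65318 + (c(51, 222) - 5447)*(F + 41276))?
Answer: -4/642370809 ≈ -6.2269e-9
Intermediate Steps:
c(x, W) = 4*W (c(x, W) = W*4 = 4*W)
F = -24145/4 (F = (5*(-9658))/8 = (1/8)*(-48290) = -24145/4 ≈ -6036.3)
1/(65318 + (c(51, 222) - 5447)*(F + 41276)) = 1/(65318 + (4*222 - 5447)*(-24145/4 + 41276)) = 1/(65318 + (888 - 5447)*(140959/4)) = 1/(65318 - 4559*140959/4) = 1/(65318 - 642632081/4) = 1/(-642370809/4) = -4/642370809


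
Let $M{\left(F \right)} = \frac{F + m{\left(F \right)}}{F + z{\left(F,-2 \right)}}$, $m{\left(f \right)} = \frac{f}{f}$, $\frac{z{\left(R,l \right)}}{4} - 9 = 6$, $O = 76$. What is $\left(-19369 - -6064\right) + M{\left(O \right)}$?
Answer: $- \frac{1809403}{136} \approx -13304.0$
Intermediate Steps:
$z{\left(R,l \right)} = 60$ ($z{\left(R,l \right)} = 36 + 4 \cdot 6 = 36 + 24 = 60$)
$m{\left(f \right)} = 1$
$M{\left(F \right)} = \frac{1 + F}{60 + F}$ ($M{\left(F \right)} = \frac{F + 1}{F + 60} = \frac{1 + F}{60 + F}$)
$\left(-19369 - -6064\right) + M{\left(O \right)} = \left(-19369 - -6064\right) + \frac{1 + 76}{60 + 76} = \left(-19369 + 6064\right) + \frac{1}{136} \cdot 77 = -13305 + \frac{1}{136} \cdot 77 = -13305 + \frac{77}{136} = - \frac{1809403}{136}$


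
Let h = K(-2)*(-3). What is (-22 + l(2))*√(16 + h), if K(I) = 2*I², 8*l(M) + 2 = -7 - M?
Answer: -187*I*√2/4 ≈ -66.115*I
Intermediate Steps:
l(M) = -9/8 - M/8 (l(M) = -¼ + (-7 - M)/8 = -¼ + (-7/8 - M/8) = -9/8 - M/8)
h = -24 (h = (2*(-2)²)*(-3) = (2*4)*(-3) = 8*(-3) = -24)
(-22 + l(2))*√(16 + h) = (-22 + (-9/8 - ⅛*2))*√(16 - 24) = (-22 + (-9/8 - ¼))*√(-8) = (-22 - 11/8)*(2*I*√2) = -187*I*√2/4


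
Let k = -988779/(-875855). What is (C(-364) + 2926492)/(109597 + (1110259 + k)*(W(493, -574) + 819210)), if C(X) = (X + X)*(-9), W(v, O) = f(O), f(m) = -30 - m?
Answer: 2568921252620/797150924860995331 ≈ 3.2226e-6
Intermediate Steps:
W(v, O) = -30 - O
k = 988779/875855 (k = -988779*(-1/875855) = 988779/875855 ≈ 1.1289)
C(X) = -18*X (C(X) = (2*X)*(-9) = -18*X)
(C(-364) + 2926492)/(109597 + (1110259 + k)*(W(493, -574) + 819210)) = (-18*(-364) + 2926492)/(109597 + (1110259 + 988779/875855)*((-30 - 1*(-574)) + 819210)) = (6552 + 2926492)/(109597 + 972426885224*((-30 + 574) + 819210)/875855) = 2933044/(109597 + 972426885224*(544 + 819210)/875855) = 2933044/(109597 + (972426885224/875855)*819754) = 2933044/(109597 + 797150828869914896/875855) = 2933044/(797150924860995331/875855) = 2933044*(875855/797150924860995331) = 2568921252620/797150924860995331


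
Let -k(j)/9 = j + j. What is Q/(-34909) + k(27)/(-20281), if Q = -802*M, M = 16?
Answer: 277211566/707989429 ≈ 0.39155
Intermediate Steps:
k(j) = -18*j (k(j) = -9*(j + j) = -18*j)
Q = -12832 (Q = -802*16 = -12832)
Q/(-34909) + k(27)/(-20281) = -12832/(-34909) - 18*27/(-20281) = -12832*(-1/34909) - 486*(-1/20281) = 12832/34909 + 486/20281 = 277211566/707989429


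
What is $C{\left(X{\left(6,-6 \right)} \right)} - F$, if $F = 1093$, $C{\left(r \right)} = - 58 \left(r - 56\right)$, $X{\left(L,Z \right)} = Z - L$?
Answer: $2851$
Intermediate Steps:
$C{\left(r \right)} = 3248 - 58 r$ ($C{\left(r \right)} = - 58 \left(-56 + r\right) = 3248 - 58 r$)
$C{\left(X{\left(6,-6 \right)} \right)} - F = \left(3248 - 58 \left(-6 - 6\right)\right) - 1093 = \left(3248 - -696\right) - 1093 = \left(3248 + 696\right) - 1093 = 3944 - 1093 = 2851$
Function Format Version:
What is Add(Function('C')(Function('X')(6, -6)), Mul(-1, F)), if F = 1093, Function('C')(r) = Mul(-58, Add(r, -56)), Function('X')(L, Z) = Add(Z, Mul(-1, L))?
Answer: 2851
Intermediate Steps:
Function('C')(r) = Add(3248, Mul(-58, r)) (Function('C')(r) = Mul(-58, Add(-56, r)) = Add(3248, Mul(-58, r)))
Add(Function('C')(Function('X')(6, -6)), Mul(-1, F)) = Add(Add(3248, Mul(-58, Add(-6, Mul(-1, 6)))), Mul(-1, 1093)) = Add(Add(3248, Mul(-58, Add(-6, -6))), -1093) = Add(Add(3248, Mul(-58, -12)), -1093) = Add(Add(3248, 696), -1093) = Add(3944, -1093) = 2851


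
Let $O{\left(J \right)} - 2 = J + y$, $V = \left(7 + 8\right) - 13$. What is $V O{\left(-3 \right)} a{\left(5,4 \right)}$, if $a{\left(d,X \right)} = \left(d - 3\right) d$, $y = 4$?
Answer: $60$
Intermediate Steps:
$a{\left(d,X \right)} = d \left(-3 + d\right)$ ($a{\left(d,X \right)} = \left(-3 + d\right) d = d \left(-3 + d\right)$)
$V = 2$ ($V = 15 - 13 = 2$)
$O{\left(J \right)} = 6 + J$ ($O{\left(J \right)} = 2 + \left(J + 4\right) = 2 + \left(4 + J\right) = 6 + J$)
$V O{\left(-3 \right)} a{\left(5,4 \right)} = 2 \left(6 - 3\right) 5 \left(-3 + 5\right) = 2 \cdot 3 \cdot 5 \cdot 2 = 6 \cdot 10 = 60$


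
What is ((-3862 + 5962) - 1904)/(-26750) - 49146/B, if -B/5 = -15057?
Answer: -44313712/67129125 ≈ -0.66013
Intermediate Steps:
B = 75285 (B = -5*(-15057) = 75285)
((-3862 + 5962) - 1904)/(-26750) - 49146/B = ((-3862 + 5962) - 1904)/(-26750) - 49146/75285 = (2100 - 1904)*(-1/26750) - 49146*1/75285 = 196*(-1/26750) - 16382/25095 = -98/13375 - 16382/25095 = -44313712/67129125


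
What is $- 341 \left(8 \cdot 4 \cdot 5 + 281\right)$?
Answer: $-150381$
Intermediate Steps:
$- 341 \left(8 \cdot 4 \cdot 5 + 281\right) = - 341 \left(32 \cdot 5 + 281\right) = - 341 \left(160 + 281\right) = \left(-341\right) 441 = -150381$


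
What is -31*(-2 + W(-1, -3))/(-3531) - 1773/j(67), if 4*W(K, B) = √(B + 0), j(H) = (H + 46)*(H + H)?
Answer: -7199267/53466402 + 31*I*√3/14124 ≈ -0.13465 + 0.0038016*I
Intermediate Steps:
j(H) = 2*H*(46 + H) (j(H) = (46 + H)*(2*H) = 2*H*(46 + H))
W(K, B) = √B/4 (W(K, B) = √(B + 0)/4 = √B/4)
-31*(-2 + W(-1, -3))/(-3531) - 1773/j(67) = -31*(-2 + √(-3)/4)/(-3531) - 1773*1/(134*(46 + 67)) = -31*(-2 + (I*√3)/4)*(-1/3531) - 1773/(2*67*113) = -31*(-2 + I*√3/4)*(-1/3531) - 1773/15142 = (62 - 31*I*√3/4)*(-1/3531) - 1773*1/15142 = (-62/3531 + 31*I*√3/14124) - 1773/15142 = -7199267/53466402 + 31*I*√3/14124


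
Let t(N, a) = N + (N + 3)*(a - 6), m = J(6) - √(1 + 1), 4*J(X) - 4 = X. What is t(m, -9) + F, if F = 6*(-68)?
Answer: -488 + 14*√2 ≈ -468.20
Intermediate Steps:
F = -408
J(X) = 1 + X/4
m = 5/2 - √2 (m = (1 + (¼)*6) - √(1 + 1) = (1 + 3/2) - √2 = 5/2 - √2 ≈ 1.0858)
t(N, a) = N + (-6 + a)*(3 + N) (t(N, a) = N + (3 + N)*(-6 + a) = N + (-6 + a)*(3 + N))
t(m, -9) + F = (-18 - 5*(5/2 - √2) + 3*(-9) + (5/2 - √2)*(-9)) - 408 = (-18 + (-25/2 + 5*√2) - 27 + (-45/2 + 9*√2)) - 408 = (-80 + 14*√2) - 408 = -488 + 14*√2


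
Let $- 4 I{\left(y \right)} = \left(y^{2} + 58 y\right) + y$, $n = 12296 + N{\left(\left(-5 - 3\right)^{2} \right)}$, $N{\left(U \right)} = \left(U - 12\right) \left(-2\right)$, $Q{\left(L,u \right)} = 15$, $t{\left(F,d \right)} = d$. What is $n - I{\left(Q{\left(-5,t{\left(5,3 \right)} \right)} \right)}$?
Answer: $\frac{24939}{2} \approx 12470.0$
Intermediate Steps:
$N{\left(U \right)} = 24 - 2 U$ ($N{\left(U \right)} = \left(-12 + U\right) \left(-2\right) = 24 - 2 U$)
$n = 12192$ ($n = 12296 + \left(24 - 2 \left(-5 - 3\right)^{2}\right) = 12296 + \left(24 - 2 \left(-8\right)^{2}\right) = 12296 + \left(24 - 128\right) = 12296 - 104 = 12192$)
$I{\left(y \right)} = - \frac{59 y}{4} - \frac{y^{2}}{4}$ ($I{\left(y \right)} = - \frac{\left(y^{2} + 58 y\right) + y}{4} = - \frac{y^{2} + 59 y}{4} = - \frac{59 y}{4} - \frac{y^{2}}{4}$)
$n - I{\left(Q{\left(-5,t{\left(5,3 \right)} \right)} \right)} = 12192 - \left(- \frac{1}{4}\right) 15 \left(59 + 15\right) = 12192 - \left(- \frac{1}{4}\right) 15 \cdot 74 = 12192 - - \frac{555}{2} = 12192 + \frac{555}{2} = \frac{24939}{2}$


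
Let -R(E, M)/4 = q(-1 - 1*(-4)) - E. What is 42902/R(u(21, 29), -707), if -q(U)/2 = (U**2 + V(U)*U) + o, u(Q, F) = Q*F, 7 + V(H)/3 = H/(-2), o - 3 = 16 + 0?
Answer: 21451/1024 ≈ 20.948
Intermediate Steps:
o = 19 (o = 3 + (16 + 0) = 3 + 16 = 19)
V(H) = -21 - 3*H/2 (V(H) = -21 + 3*(H/(-2)) = -21 + 3*(H*(-1/2)) = -21 + 3*(-H/2) = -21 - 3*H/2)
u(Q, F) = F*Q
q(U) = -38 - 2*U**2 - 2*U*(-21 - 3*U/2) (q(U) = -2*((U**2 + (-21 - 3*U/2)*U) + 19) = -2*((U**2 + U*(-21 - 3*U/2)) + 19) = -2*(19 + U**2 + U*(-21 - 3*U/2)) = -38 - 2*U**2 - 2*U*(-21 - 3*U/2))
R(E, M) = -388 + 4*E (R(E, M) = -4*((-38 + (-1 - 1*(-4))**2 + 42*(-1 - 1*(-4))) - E) = -4*((-38 + (-1 + 4)**2 + 42*(-1 + 4)) - E) = -4*((-38 + 3**2 + 42*3) - E) = -4*((-38 + 9 + 126) - E) = -4*(97 - E) = -388 + 4*E)
42902/R(u(21, 29), -707) = 42902/(-388 + 4*(29*21)) = 42902/(-388 + 4*609) = 42902/(-388 + 2436) = 42902/2048 = 42902*(1/2048) = 21451/1024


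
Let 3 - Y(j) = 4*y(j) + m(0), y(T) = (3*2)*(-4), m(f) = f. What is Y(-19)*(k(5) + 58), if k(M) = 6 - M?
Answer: 5841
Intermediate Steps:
y(T) = -24 (y(T) = 6*(-4) = -24)
Y(j) = 99 (Y(j) = 3 - (4*(-24) + 0) = 3 - (-96 + 0) = 3 - 1*(-96) = 3 + 96 = 99)
Y(-19)*(k(5) + 58) = 99*((6 - 1*5) + 58) = 99*((6 - 5) + 58) = 99*(1 + 58) = 99*59 = 5841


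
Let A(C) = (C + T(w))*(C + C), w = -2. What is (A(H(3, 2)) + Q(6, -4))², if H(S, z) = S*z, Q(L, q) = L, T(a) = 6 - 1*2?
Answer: 15876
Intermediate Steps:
T(a) = 4 (T(a) = 6 - 2 = 4)
A(C) = 2*C*(4 + C) (A(C) = (C + 4)*(C + C) = (4 + C)*(2*C) = 2*C*(4 + C))
(A(H(3, 2)) + Q(6, -4))² = (2*(3*2)*(4 + 3*2) + 6)² = (2*6*(4 + 6) + 6)² = (2*6*10 + 6)² = (120 + 6)² = 126² = 15876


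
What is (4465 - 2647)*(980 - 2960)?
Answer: -3599640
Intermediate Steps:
(4465 - 2647)*(980 - 2960) = 1818*(-1980) = -3599640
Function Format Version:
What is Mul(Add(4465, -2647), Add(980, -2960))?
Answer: -3599640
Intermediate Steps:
Mul(Add(4465, -2647), Add(980, -2960)) = Mul(1818, -1980) = -3599640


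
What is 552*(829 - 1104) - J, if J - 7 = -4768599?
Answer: 4616792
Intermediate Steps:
J = -4768592 (J = 7 - 4768599 = -4768592)
552*(829 - 1104) - J = 552*(829 - 1104) - 1*(-4768592) = 552*(-275) + 4768592 = -151800 + 4768592 = 4616792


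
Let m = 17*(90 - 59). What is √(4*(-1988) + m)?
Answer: 15*I*√33 ≈ 86.168*I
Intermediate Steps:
m = 527 (m = 17*31 = 527)
√(4*(-1988) + m) = √(4*(-1988) + 527) = √(-7952 + 527) = √(-7425) = 15*I*√33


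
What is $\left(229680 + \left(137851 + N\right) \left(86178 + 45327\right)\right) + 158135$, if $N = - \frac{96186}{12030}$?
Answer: $\frac{7269100280239}{401} \approx 1.8127 \cdot 10^{10}$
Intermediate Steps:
$N = - \frac{16031}{2005}$ ($N = \left(-96186\right) \frac{1}{12030} = - \frac{16031}{2005} \approx -7.9955$)
$\left(229680 + \left(137851 + N\right) \left(86178 + 45327\right)\right) + 158135 = \left(229680 + \left(137851 - \frac{16031}{2005}\right) \left(86178 + 45327\right)\right) + 158135 = \left(229680 + \frac{276375224}{2005} \cdot 131505\right) + 158135 = \left(229680 + \frac{7268944766424}{401}\right) + 158135 = \frac{7269036868104}{401} + 158135 = \frac{7269100280239}{401}$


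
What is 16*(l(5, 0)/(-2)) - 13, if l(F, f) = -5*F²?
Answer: 987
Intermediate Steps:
16*(l(5, 0)/(-2)) - 13 = 16*(-5*5²/(-2)) - 13 = 16*(-5*25*(-½)) - 13 = 16*(-125*(-½)) - 13 = 16*(125/2) - 13 = 1000 - 13 = 987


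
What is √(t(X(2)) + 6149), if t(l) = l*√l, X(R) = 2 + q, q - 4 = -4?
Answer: √(6149 + 2*√2) ≈ 78.434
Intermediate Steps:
q = 0 (q = 4 - 4 = 0)
X(R) = 2 (X(R) = 2 + 0 = 2)
t(l) = l^(3/2)
√(t(X(2)) + 6149) = √(2^(3/2) + 6149) = √(2*√2 + 6149) = √(6149 + 2*√2)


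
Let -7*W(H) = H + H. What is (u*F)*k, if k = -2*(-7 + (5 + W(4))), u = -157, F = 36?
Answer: -248688/7 ≈ -35527.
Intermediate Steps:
W(H) = -2*H/7 (W(H) = -(H + H)/7 = -2*H/7)
k = 44/7 (k = -2*(-7 + (5 - 2/7*4)) = -2*(-7 + (5 - 8/7)) = -2*(-7 + 27/7) = -2*(-22/7) = 44/7 ≈ 6.2857)
(u*F)*k = -157*36*(44/7) = -5652*44/7 = -248688/7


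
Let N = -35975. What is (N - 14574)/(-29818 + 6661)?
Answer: 50549/23157 ≈ 2.1829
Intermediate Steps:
(N - 14574)/(-29818 + 6661) = (-35975 - 14574)/(-29818 + 6661) = -50549/(-23157) = -50549*(-1/23157) = 50549/23157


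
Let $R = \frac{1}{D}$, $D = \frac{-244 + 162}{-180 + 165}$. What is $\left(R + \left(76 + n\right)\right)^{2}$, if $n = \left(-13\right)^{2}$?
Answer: $\frac{404211025}{6724} \approx 60115.0$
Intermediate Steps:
$n = 169$
$D = \frac{82}{15}$ ($D = - \frac{82}{-15} = \left(-82\right) \left(- \frac{1}{15}\right) = \frac{82}{15} \approx 5.4667$)
$R = \frac{15}{82}$ ($R = \frac{1}{\frac{82}{15}} = \frac{15}{82} \approx 0.18293$)
$\left(R + \left(76 + n\right)\right)^{2} = \left(\frac{15}{82} + \left(76 + 169\right)\right)^{2} = \left(\frac{15}{82} + 245\right)^{2} = \left(\frac{20105}{82}\right)^{2} = \frac{404211025}{6724}$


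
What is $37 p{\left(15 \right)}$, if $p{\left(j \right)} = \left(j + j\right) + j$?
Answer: $1665$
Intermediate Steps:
$p{\left(j \right)} = 3 j$ ($p{\left(j \right)} = 2 j + j = 3 j$)
$37 p{\left(15 \right)} = 37 \cdot 3 \cdot 15 = 37 \cdot 45 = 1665$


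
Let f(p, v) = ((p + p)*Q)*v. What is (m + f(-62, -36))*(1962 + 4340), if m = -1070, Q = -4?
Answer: -119271652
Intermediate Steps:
f(p, v) = -8*p*v (f(p, v) = ((p + p)*(-4))*v = ((2*p)*(-4))*v = (-8*p)*v = -8*p*v)
(m + f(-62, -36))*(1962 + 4340) = (-1070 - 8*(-62)*(-36))*(1962 + 4340) = (-1070 - 17856)*6302 = -18926*6302 = -119271652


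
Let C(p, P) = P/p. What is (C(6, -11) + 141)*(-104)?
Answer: -43420/3 ≈ -14473.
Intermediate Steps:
(C(6, -11) + 141)*(-104) = (-11/6 + 141)*(-104) = (835/6)*(-104) = -43420/3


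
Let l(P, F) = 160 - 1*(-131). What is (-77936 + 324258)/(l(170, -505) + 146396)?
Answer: 246322/146687 ≈ 1.6792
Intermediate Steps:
l(P, F) = 291 (l(P, F) = 160 + 131 = 291)
(-77936 + 324258)/(l(170, -505) + 146396) = (-77936 + 324258)/(291 + 146396) = 246322/146687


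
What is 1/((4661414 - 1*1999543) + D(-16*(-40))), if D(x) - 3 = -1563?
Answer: 1/2660311 ≈ 3.7590e-7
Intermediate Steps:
D(x) = -1560 (D(x) = 3 - 1563 = -1560)
1/((4661414 - 1*1999543) + D(-16*(-40))) = 1/((4661414 - 1*1999543) - 1560) = 1/((4661414 - 1999543) - 1560) = 1/(2661871 - 1560) = 1/2660311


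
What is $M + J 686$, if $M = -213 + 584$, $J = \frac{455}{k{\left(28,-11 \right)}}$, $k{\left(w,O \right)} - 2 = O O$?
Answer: $\frac{357763}{123} \approx 2908.6$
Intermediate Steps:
$k{\left(w,O \right)} = 2 + O^{2}$ ($k{\left(w,O \right)} = 2 + O O = 2 + O^{2}$)
$J = \frac{455}{123}$ ($J = \frac{455}{2 + \left(-11\right)^{2}} = \frac{455}{2 + 121} = \frac{455}{123} \approx 3.6992$)
$M = 371$
$M + J 686 = 371 + \frac{455}{123} \cdot 686 = 371 + \frac{312130}{123} = \frac{357763}{123}$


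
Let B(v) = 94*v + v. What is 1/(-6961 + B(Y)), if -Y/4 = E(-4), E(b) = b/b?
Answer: -1/7341 ≈ -0.00013622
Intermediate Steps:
E(b) = 1
Y = -4 (Y = -4*1 = -4)
B(v) = 95*v
1/(-6961 + B(Y)) = 1/(-6961 + 95*(-4)) = 1/(-6961 - 380) = 1/(-7341) = -1/7341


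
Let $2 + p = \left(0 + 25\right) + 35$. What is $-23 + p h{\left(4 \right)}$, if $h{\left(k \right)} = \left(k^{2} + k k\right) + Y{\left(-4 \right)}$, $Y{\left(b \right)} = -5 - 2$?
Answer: $1427$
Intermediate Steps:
$Y{\left(b \right)} = -7$ ($Y{\left(b \right)} = -5 - 2 = -7$)
$h{\left(k \right)} = -7 + 2 k^{2}$ ($h{\left(k \right)} = \left(k^{2} + k k\right) - 7 = \left(k^{2} + k^{2}\right) - 7 = 2 k^{2} - 7 = -7 + 2 k^{2}$)
$p = 58$ ($p = -2 + \left(\left(0 + 25\right) + 35\right) = -2 + \left(25 + 35\right) = -2 + 60 = 58$)
$-23 + p h{\left(4 \right)} = -23 + 58 \left(-7 + 2 \cdot 4^{2}\right) = -23 + 58 \left(-7 + 2 \cdot 16\right) = -23 + 58 \left(-7 + 32\right) = -23 + 58 \cdot 25 = -23 + 1450 = 1427$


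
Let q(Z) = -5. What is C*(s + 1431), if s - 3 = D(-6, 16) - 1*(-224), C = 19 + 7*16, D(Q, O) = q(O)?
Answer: 216543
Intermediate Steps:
D(Q, O) = -5
C = 131 (C = 19 + 112 = 131)
s = 222 (s = 3 + (-5 - 1*(-224)) = 3 + (-5 + 224) = 3 + 219 = 222)
C*(s + 1431) = 131*(222 + 1431) = 131*1653 = 216543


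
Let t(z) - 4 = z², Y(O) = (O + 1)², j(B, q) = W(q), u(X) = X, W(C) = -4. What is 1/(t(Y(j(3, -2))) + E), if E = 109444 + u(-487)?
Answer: 1/109042 ≈ 9.1708e-6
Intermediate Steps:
j(B, q) = -4
Y(O) = (1 + O)²
E = 108957 (E = 109444 - 487 = 108957)
t(z) = 4 + z²
1/(t(Y(j(3, -2))) + E) = 1/((4 + ((1 - 4)²)²) + 108957) = 1/((4 + ((-3)²)²) + 108957) = 1/((4 + 9²) + 108957) = 1/((4 + 81) + 108957) = 1/(85 + 108957) = 1/109042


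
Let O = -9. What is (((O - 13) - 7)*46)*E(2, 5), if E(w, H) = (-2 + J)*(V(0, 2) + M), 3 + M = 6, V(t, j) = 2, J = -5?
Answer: 46690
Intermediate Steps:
M = 3 (M = -3 + 6 = 3)
E(w, H) = -35 (E(w, H) = (-2 - 5)*(2 + 3) = -7*5 = -35)
(((O - 13) - 7)*46)*E(2, 5) = (((-9 - 13) - 7)*46)*(-35) = ((-22 - 7)*46)*(-35) = -29*46*(-35) = -1334*(-35) = 46690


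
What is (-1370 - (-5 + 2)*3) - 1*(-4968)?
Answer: 3607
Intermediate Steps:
(-1370 - (-5 + 2)*3) - 1*(-4968) = (-1370 - (-3)*3) + 4968 = (-1370 - 1*(-9)) + 4968 = (-1370 + 9) + 4968 = -1361 + 4968 = 3607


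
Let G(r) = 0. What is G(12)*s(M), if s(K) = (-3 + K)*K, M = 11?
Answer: 0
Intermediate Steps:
s(K) = K*(-3 + K)
G(12)*s(M) = 0*(11*(-3 + 11)) = 0*(11*8) = 0*88 = 0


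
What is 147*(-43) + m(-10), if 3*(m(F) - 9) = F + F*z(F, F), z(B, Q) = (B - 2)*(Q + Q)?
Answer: -21346/3 ≈ -7115.3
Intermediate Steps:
z(B, Q) = 2*Q*(-2 + B) (z(B, Q) = (-2 + B)*(2*Q) = 2*Q*(-2 + B))
m(F) = 9 + F/3 + 2*F²*(-2 + F)/3 (m(F) = 9 + (F + F*(2*F*(-2 + F)))/3 = 9 + (F + 2*F²*(-2 + F))/3 = 9 + (F/3 + 2*F²*(-2 + F)/3) = 9 + F/3 + 2*F²*(-2 + F)/3)
147*(-43) + m(-10) = 147*(-43) + (9 + (⅓)*(-10) + (⅔)*(-10)²*(-2 - 10)) = -6321 + (9 - 10/3 + (⅔)*100*(-12)) = -6321 + (9 - 10/3 - 800) = -6321 - 2383/3 = -21346/3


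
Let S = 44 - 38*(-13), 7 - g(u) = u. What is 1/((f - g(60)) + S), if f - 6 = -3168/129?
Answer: 43/24615 ≈ 0.0017469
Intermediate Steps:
f = -798/43 (f = 6 - 3168/129 = 6 - 3168*1/129 = 6 - 1056/43 = -798/43 ≈ -18.558)
g(u) = 7 - u
S = 538 (S = 44 + 494 = 538)
1/((f - g(60)) + S) = 1/((-798/43 - (7 - 1*60)) + 538) = 1/((-798/43 - (7 - 60)) + 538) = 1/((-798/43 - 1*(-53)) + 538) = 1/((-798/43 + 53) + 538) = 1/(1481/43 + 538) = 1/(24615/43) = 43/24615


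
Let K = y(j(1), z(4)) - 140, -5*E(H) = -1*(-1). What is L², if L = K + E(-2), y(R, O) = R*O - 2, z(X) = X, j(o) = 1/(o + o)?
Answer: 491401/25 ≈ 19656.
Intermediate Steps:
j(o) = 1/(2*o)
E(H) = -⅕ (E(H) = -(-1)*(-1)/5 = -⅕*1 = -⅕)
y(R, O) = -2 + O*R (y(R, O) = O*R - 2 = -2 + O*R)
K = -140 (K = (-2 + 4*((½)/1)) - 140 = (-2 + 4*((½)*1)) - 140 = (-2 + 4*(½)) - 140 = (-2 + 2) - 140 = 0 - 140 = -140)
L = -701/5 (L = -140 - ⅕ = -701/5 ≈ -140.20)
L² = (-701/5)² = 491401/25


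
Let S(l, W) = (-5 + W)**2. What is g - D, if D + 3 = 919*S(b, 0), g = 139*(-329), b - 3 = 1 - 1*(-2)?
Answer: -68703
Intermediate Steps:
b = 6 (b = 3 + (1 - 1*(-2)) = 3 + (1 + 2) = 3 + 3 = 6)
g = -45731
D = 22972 (D = -3 + 919*(-5 + 0)**2 = -3 + 919*(-5)**2 = -3 + 919*25 = -3 + 22975 = 22972)
g - D = -45731 - 1*22972 = -45731 - 22972 = -68703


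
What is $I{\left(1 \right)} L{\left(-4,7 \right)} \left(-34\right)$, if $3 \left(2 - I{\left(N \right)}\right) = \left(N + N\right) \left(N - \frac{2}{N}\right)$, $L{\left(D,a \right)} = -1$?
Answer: $\frac{272}{3} \approx 90.667$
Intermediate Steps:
$I{\left(N \right)} = 2 - \frac{2 N \left(N - \frac{2}{N}\right)}{3}$ ($I{\left(N \right)} = 2 - \frac{\left(N + N\right) \left(N - \frac{2}{N}\right)}{3} = 2 - \frac{2 N \left(N - \frac{2}{N}\right)}{3}$)
$I{\left(1 \right)} L{\left(-4,7 \right)} \left(-34\right) = \left(\frac{10}{3} - \frac{2 \cdot 1^{2}}{3}\right) \left(-1\right) \left(-34\right) = \left(\frac{10}{3} - \frac{2}{3}\right) \left(-1\right) \left(-34\right) = \frac{8}{3} \left(-1\right) \left(-34\right) = \left(- \frac{8}{3}\right) \left(-34\right) = \frac{272}{3}$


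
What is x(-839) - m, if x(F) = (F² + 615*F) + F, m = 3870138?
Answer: -3683041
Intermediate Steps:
x(F) = F² + 616*F
x(-839) - m = -839*(616 - 839) - 1*3870138 = -839*(-223) - 3870138 = 187097 - 3870138 = -3683041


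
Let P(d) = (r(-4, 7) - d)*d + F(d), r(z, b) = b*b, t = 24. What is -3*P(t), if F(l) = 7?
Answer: -1821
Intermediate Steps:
r(z, b) = b²
P(d) = 7 + d*(49 - d) (P(d) = (7² - d)*d + 7 = (49 - d)*d + 7 = d*(49 - d) + 7 = 7 + d*(49 - d))
-3*P(t) = -3*(7 - 1*24² + 49*24) = -3*(7 - 1*576 + 1176) = -3*(7 - 576 + 1176) = -3*607 = -1821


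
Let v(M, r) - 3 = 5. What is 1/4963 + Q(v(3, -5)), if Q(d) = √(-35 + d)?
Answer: 1/4963 + 3*I*√3 ≈ 0.00020149 + 5.1962*I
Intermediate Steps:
v(M, r) = 8 (v(M, r) = 3 + 5 = 8)
1/4963 + Q(v(3, -5)) = 1/4963 + √(-35 + 8) = 1/4963 + √(-27) = 1/4963 + 3*I*√3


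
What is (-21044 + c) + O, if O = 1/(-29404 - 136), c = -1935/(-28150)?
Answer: -69996408449/3326204 ≈ -21044.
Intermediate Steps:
c = 387/5630 (c = -1935*(-1/28150) = 387/5630 ≈ 0.068739)
O = -1/29540 (O = 1/(-29540) = -1/29540 ≈ -3.3852e-5)
(-21044 + c) + O = (-21044 + 387/5630) - 1/29540 = -118477333/5630 - 1/29540 = -69996408449/3326204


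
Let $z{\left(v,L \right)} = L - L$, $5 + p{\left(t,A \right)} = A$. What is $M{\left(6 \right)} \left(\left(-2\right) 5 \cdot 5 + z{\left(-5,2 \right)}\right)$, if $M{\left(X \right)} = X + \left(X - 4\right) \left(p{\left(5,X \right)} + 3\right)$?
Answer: $-700$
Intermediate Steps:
$p{\left(t,A \right)} = -5 + A$
$z{\left(v,L \right)} = 0$
$M{\left(X \right)} = X + \left(-4 + X\right) \left(-2 + X\right)$ ($M{\left(X \right)} = X + \left(X - 4\right) \left(\left(-5 + X\right) + 3\right) = X + \left(-4 + X\right) \left(-2 + X\right)$)
$M{\left(6 \right)} \left(\left(-2\right) 5 \cdot 5 + z{\left(-5,2 \right)}\right) = \left(8 + 6 \left(-5 + 6\right)\right) \left(\left(-2\right) 5 \cdot 5 + 0\right) = \left(8 + 6 \cdot 1\right) \left(\left(-10\right) 5 + 0\right) = \left(8 + 6\right) \left(-50 + 0\right) = 14 \left(-50\right) = -700$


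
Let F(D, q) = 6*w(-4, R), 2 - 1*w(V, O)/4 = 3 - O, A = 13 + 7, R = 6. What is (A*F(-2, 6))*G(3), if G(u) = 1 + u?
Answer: 9600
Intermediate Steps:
A = 20
w(V, O) = -4 + 4*O (w(V, O) = 8 - 4*(3 - O) = 8 + (-12 + 4*O) = -4 + 4*O)
F(D, q) = 120 (F(D, q) = 6*(-4 + 4*6) = 6*(-4 + 24) = 6*20 = 120)
(A*F(-2, 6))*G(3) = (20*120)*(1 + 3) = 2400*4 = 9600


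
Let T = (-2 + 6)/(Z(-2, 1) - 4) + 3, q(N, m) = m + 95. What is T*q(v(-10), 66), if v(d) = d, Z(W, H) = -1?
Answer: 1771/5 ≈ 354.20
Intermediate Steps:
q(N, m) = 95 + m
T = 11/5 (T = (-2 + 6)/(-1 - 4) + 3 = 4/(-5) + 3 = 4*(-⅕) + 3 = -⅘ + 3 = 11/5 ≈ 2.2000)
T*q(v(-10), 66) = 11*(95 + 66)/5 = (11/5)*161 = 1771/5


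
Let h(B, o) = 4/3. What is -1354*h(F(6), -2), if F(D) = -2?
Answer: -5416/3 ≈ -1805.3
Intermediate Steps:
h(B, o) = 4/3 (h(B, o) = 4*(⅓) = 4/3)
-1354*h(F(6), -2) = -1354*4/3 = -5416/3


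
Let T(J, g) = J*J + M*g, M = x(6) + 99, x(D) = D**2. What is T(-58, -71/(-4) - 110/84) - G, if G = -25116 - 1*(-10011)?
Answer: 579277/28 ≈ 20688.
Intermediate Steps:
M = 135 (M = 6**2 + 99 = 36 + 99 = 135)
G = -15105 (G = -25116 + 10011 = -15105)
T(J, g) = J**2 + 135*g (T(J, g) = J*J + 135*g = J**2 + 135*g)
T(-58, -71/(-4) - 110/84) - G = ((-58)**2 + 135*(-71/(-4) - 110/84)) - 1*(-15105) = (3364 + 135*(-71*(-1/4) - 110*1/84)) + 15105 = (3364 + 135*(71/4 - 55/42)) + 15105 = (3364 + 135*(1381/84)) + 15105 = (3364 + 62145/28) + 15105 = 156337/28 + 15105 = 579277/28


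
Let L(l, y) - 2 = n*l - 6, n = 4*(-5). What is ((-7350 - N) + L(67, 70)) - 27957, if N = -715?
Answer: -35936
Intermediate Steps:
n = -20
L(l, y) = -4 - 20*l (L(l, y) = 2 + (-20*l - 6) = 2 + (-6 - 20*l) = -4 - 20*l)
((-7350 - N) + L(67, 70)) - 27957 = ((-7350 - 1*(-715)) + (-4 - 20*67)) - 27957 = ((-7350 + 715) + (-4 - 1340)) - 27957 = (-6635 - 1344) - 27957 = -7979 - 27957 = -35936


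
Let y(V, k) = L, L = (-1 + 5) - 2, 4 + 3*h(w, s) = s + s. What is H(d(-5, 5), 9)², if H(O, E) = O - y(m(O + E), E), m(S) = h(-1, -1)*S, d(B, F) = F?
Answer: 9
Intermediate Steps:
h(w, s) = -4/3 + 2*s/3 (h(w, s) = -4/3 + (s + s)/3 = -4/3 + (2*s)/3 = -4/3 + 2*s/3)
m(S) = -2*S (m(S) = (-4/3 + (⅔)*(-1))*S = (-4/3 - ⅔)*S = -2*S)
L = 2 (L = 4 - 2 = 2)
y(V, k) = 2
H(O, E) = -2 + O (H(O, E) = O - 1*2 = O - 2 = -2 + O)
H(d(-5, 5), 9)² = (-2 + 5)² = 3² = 9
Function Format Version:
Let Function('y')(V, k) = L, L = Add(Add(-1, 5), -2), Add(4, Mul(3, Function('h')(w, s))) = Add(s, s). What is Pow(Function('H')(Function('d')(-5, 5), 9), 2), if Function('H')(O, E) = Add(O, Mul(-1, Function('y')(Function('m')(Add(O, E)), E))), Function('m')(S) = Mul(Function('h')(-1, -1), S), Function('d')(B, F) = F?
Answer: 9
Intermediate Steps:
Function('h')(w, s) = Add(Rational(-4, 3), Mul(Rational(2, 3), s)) (Function('h')(w, s) = Add(Rational(-4, 3), Mul(Rational(1, 3), Add(s, s))) = Add(Rational(-4, 3), Mul(Rational(1, 3), Mul(2, s))) = Add(Rational(-4, 3), Mul(Rational(2, 3), s)))
Function('m')(S) = Mul(-2, S) (Function('m')(S) = Mul(Add(Rational(-4, 3), Mul(Rational(2, 3), -1)), S) = Mul(Add(Rational(-4, 3), Rational(-2, 3)), S) = Mul(-2, S))
L = 2 (L = Add(4, -2) = 2)
Function('y')(V, k) = 2
Function('H')(O, E) = Add(-2, O) (Function('H')(O, E) = Add(O, Mul(-1, 2)) = Add(O, -2) = Add(-2, O))
Pow(Function('H')(Function('d')(-5, 5), 9), 2) = Pow(Add(-2, 5), 2) = Pow(3, 2) = 9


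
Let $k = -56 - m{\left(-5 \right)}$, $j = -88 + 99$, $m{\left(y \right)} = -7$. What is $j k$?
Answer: $-539$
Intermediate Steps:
$j = 11$
$k = -49$ ($k = -56 - -7 = -56 + 7 = -49$)
$j k = 11 \left(-49\right) = -539$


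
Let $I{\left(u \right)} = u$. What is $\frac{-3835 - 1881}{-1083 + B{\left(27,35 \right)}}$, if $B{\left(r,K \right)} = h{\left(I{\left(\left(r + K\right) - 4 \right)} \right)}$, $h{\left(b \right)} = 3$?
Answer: $\frac{1429}{270} \approx 5.2926$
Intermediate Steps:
$B{\left(r,K \right)} = 3$
$\frac{-3835 - 1881}{-1083 + B{\left(27,35 \right)}} = \frac{-3835 - 1881}{-1083 + 3} = - \frac{5716}{-1080} = \left(-5716\right) \left(- \frac{1}{1080}\right) = \frac{1429}{270}$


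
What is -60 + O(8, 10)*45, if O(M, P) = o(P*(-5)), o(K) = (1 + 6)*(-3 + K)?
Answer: -16755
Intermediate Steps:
o(K) = -21 + 7*K (o(K) = 7*(-3 + K) = -21 + 7*K)
O(M, P) = -21 - 35*P (O(M, P) = -21 + 7*(P*(-5)) = -21 + 7*(-5*P) = -21 - 35*P)
-60 + O(8, 10)*45 = -60 + (-21 - 35*10)*45 = -60 + (-21 - 350)*45 = -60 - 371*45 = -60 - 16695 = -16755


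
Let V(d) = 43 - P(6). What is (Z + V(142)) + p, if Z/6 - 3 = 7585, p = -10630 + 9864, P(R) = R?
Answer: 44799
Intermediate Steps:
V(d) = 37 (V(d) = 43 - 1*6 = 43 - 6 = 37)
p = -766
Z = 45528 (Z = 18 + 6*7585 = 18 + 45510 = 45528)
(Z + V(142)) + p = (45528 + 37) - 766 = 45565 - 766 = 44799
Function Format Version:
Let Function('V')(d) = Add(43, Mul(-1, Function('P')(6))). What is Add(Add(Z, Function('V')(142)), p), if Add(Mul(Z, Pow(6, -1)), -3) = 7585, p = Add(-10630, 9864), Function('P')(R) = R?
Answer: 44799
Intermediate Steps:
Function('V')(d) = 37 (Function('V')(d) = Add(43, Mul(-1, 6)) = Add(43, -6) = 37)
p = -766
Z = 45528 (Z = Add(18, Mul(6, 7585)) = Add(18, 45510) = 45528)
Add(Add(Z, Function('V')(142)), p) = Add(Add(45528, 37), -766) = Add(45565, -766) = 44799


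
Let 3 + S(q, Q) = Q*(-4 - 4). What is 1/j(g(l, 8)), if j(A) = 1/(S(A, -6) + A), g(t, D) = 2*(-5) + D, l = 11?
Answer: 43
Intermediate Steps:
g(t, D) = -10 + D
S(q, Q) = -3 - 8*Q (S(q, Q) = -3 + Q*(-4 - 4) = -3 + Q*(-8) = -3 - 8*Q)
j(A) = 1/(45 + A) (j(A) = 1/((-3 - 8*(-6)) + A) = 1/((-3 + 48) + A) = 1/(45 + A))
1/j(g(l, 8)) = 1/(1/(45 + (-10 + 8))) = 1/(1/(45 - 2)) = 1/(1/43) = 43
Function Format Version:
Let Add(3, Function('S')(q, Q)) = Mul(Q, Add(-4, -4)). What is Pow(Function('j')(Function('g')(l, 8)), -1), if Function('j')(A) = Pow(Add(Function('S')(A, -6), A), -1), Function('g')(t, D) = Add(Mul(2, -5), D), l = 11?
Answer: 43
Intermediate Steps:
Function('g')(t, D) = Add(-10, D)
Function('S')(q, Q) = Add(-3, Mul(-8, Q)) (Function('S')(q, Q) = Add(-3, Mul(Q, Add(-4, -4))) = Add(-3, Mul(Q, -8)) = Add(-3, Mul(-8, Q)))
Function('j')(A) = Pow(Add(45, A), -1) (Function('j')(A) = Pow(Add(Add(-3, Mul(-8, -6)), A), -1) = Pow(Add(Add(-3, 48), A), -1) = Pow(Add(45, A), -1))
Pow(Function('j')(Function('g')(l, 8)), -1) = Pow(Pow(Add(45, Add(-10, 8)), -1), -1) = Pow(Pow(Add(45, -2), -1), -1) = Pow(Pow(43, -1), -1) = Pow(Rational(1, 43), -1) = 43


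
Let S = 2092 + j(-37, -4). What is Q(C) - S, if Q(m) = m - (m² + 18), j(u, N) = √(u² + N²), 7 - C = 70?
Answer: -6142 - √1385 ≈ -6179.2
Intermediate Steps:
C = -63 (C = 7 - 1*70 = 7 - 70 = -63)
j(u, N) = √(N² + u²)
S = 2092 + √1385 (S = 2092 + √((-4)² + (-37)²) = 2092 + √(16 + 1369) = 2092 + √1385 ≈ 2129.2)
Q(m) = -18 + m - m² (Q(m) = m - (18 + m²) = m + (-18 - m²) = -18 + m - m²)
Q(C) - S = (-18 - 63 - 1*(-63)²) - (2092 + √1385) = (-18 - 63 - 1*3969) + (-2092 - √1385) = (-18 - 63 - 3969) + (-2092 - √1385) = -4050 + (-2092 - √1385) = -6142 - √1385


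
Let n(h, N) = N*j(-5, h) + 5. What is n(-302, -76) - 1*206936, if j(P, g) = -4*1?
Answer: -206627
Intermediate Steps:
j(P, g) = -4
n(h, N) = 5 - 4*N (n(h, N) = N*(-4) + 5 = -4*N + 5 = 5 - 4*N)
n(-302, -76) - 1*206936 = (5 - 4*(-76)) - 1*206936 = (5 + 304) - 206936 = 309 - 206936 = -206627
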